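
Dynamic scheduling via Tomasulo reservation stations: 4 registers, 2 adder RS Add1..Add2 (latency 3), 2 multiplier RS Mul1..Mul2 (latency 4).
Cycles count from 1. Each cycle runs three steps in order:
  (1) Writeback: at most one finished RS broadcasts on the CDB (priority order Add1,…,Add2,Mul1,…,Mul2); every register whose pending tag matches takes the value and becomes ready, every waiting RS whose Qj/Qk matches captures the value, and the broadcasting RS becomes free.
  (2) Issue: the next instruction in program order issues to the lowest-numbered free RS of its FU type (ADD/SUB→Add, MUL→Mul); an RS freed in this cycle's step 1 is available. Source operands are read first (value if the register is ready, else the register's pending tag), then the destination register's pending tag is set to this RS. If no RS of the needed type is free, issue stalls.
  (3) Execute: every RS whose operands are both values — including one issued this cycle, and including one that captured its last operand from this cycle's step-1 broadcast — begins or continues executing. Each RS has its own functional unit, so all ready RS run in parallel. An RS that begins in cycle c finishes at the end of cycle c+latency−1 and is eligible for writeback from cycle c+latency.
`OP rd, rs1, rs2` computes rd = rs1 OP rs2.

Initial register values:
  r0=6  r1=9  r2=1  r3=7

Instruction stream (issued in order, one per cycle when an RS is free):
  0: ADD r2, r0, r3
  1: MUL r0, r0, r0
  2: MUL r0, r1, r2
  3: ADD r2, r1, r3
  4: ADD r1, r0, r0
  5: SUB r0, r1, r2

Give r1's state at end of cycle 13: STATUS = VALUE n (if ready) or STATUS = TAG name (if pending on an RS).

cycle 1: issue ADD r2<-Add1 // r0:6,r1:9,r2:Add1,r3:7
cycle 2: issue MUL r0<-Mul1 // r0:Mul1,r1:9,r2:Add1,r3:7
cycle 3: issue MUL r0<-Mul2 // r0:Mul2,r1:9,r2:Add1,r3:7
cycle 4: CDB Add1=13; issue ADD r2<-Add1 // r0:Mul2,r1:9,r2:Add1,r3:7
cycle 5: issue ADD r1<-Add2 // r0:Mul2,r1:Add2,r2:Add1,r3:7
cycle 6: CDB Mul1=36; stall // r0:Mul2,r1:Add2,r2:Add1,r3:7
cycle 7: CDB Add1=16; issue SUB r0<-Add1 // r0:Add1,r1:Add2,r2:16,r3:7
cycle 8: CDB Mul2=117 // r0:Add1,r1:Add2,r2:16,r3:7
cycle 9: - // r0:Add1,r1:Add2,r2:16,r3:7
cycle 10: - // r0:Add1,r1:Add2,r2:16,r3:7
cycle 11: CDB Add2=234 // r0:Add1,r1:234,r2:16,r3:7
cycle 12: - // r0:Add1,r1:234,r2:16,r3:7
cycle 13: - // r0:Add1,r1:234,r2:16,r3:7

STATUS = VALUE 234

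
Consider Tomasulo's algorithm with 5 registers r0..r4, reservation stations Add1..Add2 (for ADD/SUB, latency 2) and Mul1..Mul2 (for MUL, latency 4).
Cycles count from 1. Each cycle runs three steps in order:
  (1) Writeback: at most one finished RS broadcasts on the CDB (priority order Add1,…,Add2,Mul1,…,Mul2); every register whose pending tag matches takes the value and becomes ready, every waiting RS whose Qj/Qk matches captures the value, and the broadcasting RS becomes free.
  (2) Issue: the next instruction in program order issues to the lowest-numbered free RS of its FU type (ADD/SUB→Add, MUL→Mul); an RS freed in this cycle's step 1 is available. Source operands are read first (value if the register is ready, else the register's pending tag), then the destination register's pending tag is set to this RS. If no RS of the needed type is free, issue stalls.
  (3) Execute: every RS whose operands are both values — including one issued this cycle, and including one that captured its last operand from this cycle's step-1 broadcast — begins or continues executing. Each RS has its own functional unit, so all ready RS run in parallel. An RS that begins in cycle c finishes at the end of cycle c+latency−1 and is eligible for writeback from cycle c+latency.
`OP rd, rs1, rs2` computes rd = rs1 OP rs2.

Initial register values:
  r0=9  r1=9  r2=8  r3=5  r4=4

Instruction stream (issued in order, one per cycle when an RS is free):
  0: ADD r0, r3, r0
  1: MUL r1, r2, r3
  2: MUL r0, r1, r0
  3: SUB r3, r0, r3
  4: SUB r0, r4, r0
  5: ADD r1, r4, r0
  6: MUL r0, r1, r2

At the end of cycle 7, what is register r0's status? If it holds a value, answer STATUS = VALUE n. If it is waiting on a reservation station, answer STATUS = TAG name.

cycle 1: issue ADD r0<-Add1 // r0:Add1,r1:9,r2:8,r3:5,r4:4
cycle 2: issue MUL r1<-Mul1 // r0:Add1,r1:Mul1,r2:8,r3:5,r4:4
cycle 3: CDB Add1=14; issue MUL r0<-Mul2 // r0:Mul2,r1:Mul1,r2:8,r3:5,r4:4
cycle 4: issue SUB r3<-Add1 // r0:Mul2,r1:Mul1,r2:8,r3:Add1,r4:4
cycle 5: issue SUB r0<-Add2 // r0:Add2,r1:Mul1,r2:8,r3:Add1,r4:4
cycle 6: CDB Mul1=40; stall // r0:Add2,r1:40,r2:8,r3:Add1,r4:4
cycle 7: stall // r0:Add2,r1:40,r2:8,r3:Add1,r4:4

STATUS = TAG Add2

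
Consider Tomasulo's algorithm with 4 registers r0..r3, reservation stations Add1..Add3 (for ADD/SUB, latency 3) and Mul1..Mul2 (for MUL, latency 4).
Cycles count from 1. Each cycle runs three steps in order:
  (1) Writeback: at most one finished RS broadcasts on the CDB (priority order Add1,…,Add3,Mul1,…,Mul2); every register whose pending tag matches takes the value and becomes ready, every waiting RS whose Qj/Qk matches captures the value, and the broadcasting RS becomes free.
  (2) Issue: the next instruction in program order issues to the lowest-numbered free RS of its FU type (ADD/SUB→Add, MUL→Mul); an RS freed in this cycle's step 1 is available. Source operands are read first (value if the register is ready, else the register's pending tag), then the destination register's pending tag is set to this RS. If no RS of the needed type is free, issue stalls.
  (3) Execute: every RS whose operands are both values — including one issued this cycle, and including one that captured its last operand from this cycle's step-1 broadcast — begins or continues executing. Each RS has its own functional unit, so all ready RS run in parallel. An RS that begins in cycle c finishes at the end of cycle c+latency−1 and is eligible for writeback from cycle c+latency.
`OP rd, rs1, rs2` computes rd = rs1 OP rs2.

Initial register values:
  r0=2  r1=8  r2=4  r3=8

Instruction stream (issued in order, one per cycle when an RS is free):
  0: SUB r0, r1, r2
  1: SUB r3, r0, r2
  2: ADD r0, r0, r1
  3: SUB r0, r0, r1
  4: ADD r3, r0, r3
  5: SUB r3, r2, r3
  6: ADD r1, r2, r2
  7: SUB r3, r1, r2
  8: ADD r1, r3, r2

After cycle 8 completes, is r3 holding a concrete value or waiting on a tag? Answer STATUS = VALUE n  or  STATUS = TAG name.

cycle 1: issue SUB r0<-Add1 // r0:Add1,r1:8,r2:4,r3:8
cycle 2: issue SUB r3<-Add2 // r0:Add1,r1:8,r2:4,r3:Add2
cycle 3: issue ADD r0<-Add3 // r0:Add3,r1:8,r2:4,r3:Add2
cycle 4: CDB Add1=4; issue SUB r0<-Add1 // r0:Add1,r1:8,r2:4,r3:Add2
cycle 5: stall // r0:Add1,r1:8,r2:4,r3:Add2
cycle 6: stall // r0:Add1,r1:8,r2:4,r3:Add2
cycle 7: CDB Add2=0; issue ADD r3<-Add2 // r0:Add1,r1:8,r2:4,r3:Add2
cycle 8: CDB Add3=12; issue SUB r3<-Add3 // r0:Add1,r1:8,r2:4,r3:Add3

STATUS = TAG Add3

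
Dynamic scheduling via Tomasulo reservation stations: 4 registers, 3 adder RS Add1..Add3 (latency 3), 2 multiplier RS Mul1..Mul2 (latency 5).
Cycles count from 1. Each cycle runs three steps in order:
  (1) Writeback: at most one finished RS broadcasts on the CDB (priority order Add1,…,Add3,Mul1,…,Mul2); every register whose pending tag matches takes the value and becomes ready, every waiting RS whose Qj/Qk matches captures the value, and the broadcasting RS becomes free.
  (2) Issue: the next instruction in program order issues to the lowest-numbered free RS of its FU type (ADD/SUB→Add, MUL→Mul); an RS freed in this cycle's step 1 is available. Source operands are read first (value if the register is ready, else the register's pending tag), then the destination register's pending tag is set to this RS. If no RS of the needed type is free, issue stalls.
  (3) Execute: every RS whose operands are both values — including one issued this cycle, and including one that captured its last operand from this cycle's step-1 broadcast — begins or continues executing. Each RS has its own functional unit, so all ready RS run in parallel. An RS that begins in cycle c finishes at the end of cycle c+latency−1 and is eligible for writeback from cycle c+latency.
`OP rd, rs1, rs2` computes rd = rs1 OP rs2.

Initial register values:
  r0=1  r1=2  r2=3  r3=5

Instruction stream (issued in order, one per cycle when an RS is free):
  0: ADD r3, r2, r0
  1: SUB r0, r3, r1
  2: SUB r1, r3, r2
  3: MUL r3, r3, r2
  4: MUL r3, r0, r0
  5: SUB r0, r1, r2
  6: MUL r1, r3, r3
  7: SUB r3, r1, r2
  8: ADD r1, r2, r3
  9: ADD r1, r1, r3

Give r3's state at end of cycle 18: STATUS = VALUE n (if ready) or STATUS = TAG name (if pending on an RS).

STATUS = TAG Add2

  c1: issue ADD r3<-Add1  regs: r0:1,r1:2,r2:3,r3:Add1
  c2: issue SUB r0<-Add2  regs: r0:Add2,r1:2,r2:3,r3:Add1
  c3: issue SUB r1<-Add3  regs: r0:Add2,r1:Add3,r2:3,r3:Add1
  c4: CDB Add1=4; issue MUL r3<-Mul1  regs: r0:Add2,r1:Add3,r2:3,r3:Mul1
  c5: issue MUL r3<-Mul2  regs: r0:Add2,r1:Add3,r2:3,r3:Mul2
  c6: issue SUB r0<-Add1  regs: r0:Add1,r1:Add3,r2:3,r3:Mul2
  c7: CDB Add2=2; stall  regs: r0:Add1,r1:Add3,r2:3,r3:Mul2
  c8: CDB Add3=1; stall  regs: r0:Add1,r1:1,r2:3,r3:Mul2
  c9: CDB Mul1=12; issue MUL r1<-Mul1  regs: r0:Add1,r1:Mul1,r2:3,r3:Mul2
  c10: issue SUB r3<-Add2  regs: r0:Add1,r1:Mul1,r2:3,r3:Add2
  c11: CDB Add1=-2; issue ADD r1<-Add1  regs: r0:-2,r1:Add1,r2:3,r3:Add2
  c12: CDB Mul2=4; issue ADD r1<-Add3  regs: r0:-2,r1:Add3,r2:3,r3:Add2
  c13: -  regs: r0:-2,r1:Add3,r2:3,r3:Add2
  c14: -  regs: r0:-2,r1:Add3,r2:3,r3:Add2
  c15: -  regs: r0:-2,r1:Add3,r2:3,r3:Add2
  c16: -  regs: r0:-2,r1:Add3,r2:3,r3:Add2
  c17: CDB Mul1=16  regs: r0:-2,r1:Add3,r2:3,r3:Add2
  c18: -  regs: r0:-2,r1:Add3,r2:3,r3:Add2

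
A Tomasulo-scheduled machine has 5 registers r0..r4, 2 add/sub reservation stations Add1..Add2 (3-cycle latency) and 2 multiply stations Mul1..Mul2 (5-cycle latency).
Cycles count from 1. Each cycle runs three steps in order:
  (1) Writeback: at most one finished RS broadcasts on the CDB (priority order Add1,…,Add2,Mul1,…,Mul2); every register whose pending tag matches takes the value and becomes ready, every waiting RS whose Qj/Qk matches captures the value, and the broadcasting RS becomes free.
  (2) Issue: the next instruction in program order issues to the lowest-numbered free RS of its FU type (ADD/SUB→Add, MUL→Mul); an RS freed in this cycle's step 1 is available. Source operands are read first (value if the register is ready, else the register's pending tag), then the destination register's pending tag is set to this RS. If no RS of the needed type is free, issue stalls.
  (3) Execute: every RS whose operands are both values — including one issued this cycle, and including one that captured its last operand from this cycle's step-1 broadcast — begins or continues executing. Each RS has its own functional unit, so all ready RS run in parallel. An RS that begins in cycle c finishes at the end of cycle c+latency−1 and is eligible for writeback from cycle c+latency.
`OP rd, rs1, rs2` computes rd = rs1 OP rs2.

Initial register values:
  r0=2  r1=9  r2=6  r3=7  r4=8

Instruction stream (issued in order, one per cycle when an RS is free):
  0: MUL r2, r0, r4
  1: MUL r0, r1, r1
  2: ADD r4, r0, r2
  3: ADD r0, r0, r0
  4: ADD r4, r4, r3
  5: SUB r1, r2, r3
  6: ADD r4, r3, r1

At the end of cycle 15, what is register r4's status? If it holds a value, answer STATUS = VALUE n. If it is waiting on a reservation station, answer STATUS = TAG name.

cycle 1: issue MUL r2<-Mul1 // r0:2,r1:9,r2:Mul1,r3:7,r4:8
cycle 2: issue MUL r0<-Mul2 // r0:Mul2,r1:9,r2:Mul1,r3:7,r4:8
cycle 3: issue ADD r4<-Add1 // r0:Mul2,r1:9,r2:Mul1,r3:7,r4:Add1
cycle 4: issue ADD r0<-Add2 // r0:Add2,r1:9,r2:Mul1,r3:7,r4:Add1
cycle 5: stall // r0:Add2,r1:9,r2:Mul1,r3:7,r4:Add1
cycle 6: CDB Mul1=16; stall // r0:Add2,r1:9,r2:16,r3:7,r4:Add1
cycle 7: CDB Mul2=81; stall // r0:Add2,r1:9,r2:16,r3:7,r4:Add1
cycle 8: stall // r0:Add2,r1:9,r2:16,r3:7,r4:Add1
cycle 9: stall // r0:Add2,r1:9,r2:16,r3:7,r4:Add1
cycle 10: CDB Add1=97; issue ADD r4<-Add1 // r0:Add2,r1:9,r2:16,r3:7,r4:Add1
cycle 11: CDB Add2=162; issue SUB r1<-Add2 // r0:162,r1:Add2,r2:16,r3:7,r4:Add1
cycle 12: stall // r0:162,r1:Add2,r2:16,r3:7,r4:Add1
cycle 13: CDB Add1=104; issue ADD r4<-Add1 // r0:162,r1:Add2,r2:16,r3:7,r4:Add1
cycle 14: CDB Add2=9 // r0:162,r1:9,r2:16,r3:7,r4:Add1
cycle 15: - // r0:162,r1:9,r2:16,r3:7,r4:Add1

STATUS = TAG Add1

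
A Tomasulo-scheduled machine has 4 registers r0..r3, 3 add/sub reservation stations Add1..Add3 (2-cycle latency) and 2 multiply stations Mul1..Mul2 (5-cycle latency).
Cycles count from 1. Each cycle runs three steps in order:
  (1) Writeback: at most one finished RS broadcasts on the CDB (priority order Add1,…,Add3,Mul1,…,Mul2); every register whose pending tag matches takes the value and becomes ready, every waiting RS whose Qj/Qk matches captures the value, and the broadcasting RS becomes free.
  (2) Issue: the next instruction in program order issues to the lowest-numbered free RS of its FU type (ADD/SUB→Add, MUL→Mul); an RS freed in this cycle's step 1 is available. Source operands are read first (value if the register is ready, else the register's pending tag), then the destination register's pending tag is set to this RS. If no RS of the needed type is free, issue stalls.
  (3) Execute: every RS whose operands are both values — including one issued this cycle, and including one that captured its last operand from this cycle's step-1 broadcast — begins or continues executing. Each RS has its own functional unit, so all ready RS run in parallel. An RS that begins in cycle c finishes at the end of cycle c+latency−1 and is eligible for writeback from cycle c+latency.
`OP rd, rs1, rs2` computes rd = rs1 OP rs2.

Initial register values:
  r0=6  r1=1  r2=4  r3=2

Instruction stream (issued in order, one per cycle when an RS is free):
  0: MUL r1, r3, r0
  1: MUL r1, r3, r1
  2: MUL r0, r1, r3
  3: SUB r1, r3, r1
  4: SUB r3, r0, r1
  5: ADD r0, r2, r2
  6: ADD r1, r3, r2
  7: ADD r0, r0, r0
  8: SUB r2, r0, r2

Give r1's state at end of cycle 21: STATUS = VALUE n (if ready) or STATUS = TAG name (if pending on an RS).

STATUS = VALUE 74

cycle 1: issue MUL r1<-Mul1 // r0:6,r1:Mul1,r2:4,r3:2
cycle 2: issue MUL r1<-Mul2 // r0:6,r1:Mul2,r2:4,r3:2
cycle 3: stall // r0:6,r1:Mul2,r2:4,r3:2
cycle 4: stall // r0:6,r1:Mul2,r2:4,r3:2
cycle 5: stall // r0:6,r1:Mul2,r2:4,r3:2
cycle 6: CDB Mul1=12; issue MUL r0<-Mul1 // r0:Mul1,r1:Mul2,r2:4,r3:2
cycle 7: issue SUB r1<-Add1 // r0:Mul1,r1:Add1,r2:4,r3:2
cycle 8: issue SUB r3<-Add2 // r0:Mul1,r1:Add1,r2:4,r3:Add2
cycle 9: issue ADD r0<-Add3 // r0:Add3,r1:Add1,r2:4,r3:Add2
cycle 10: stall // r0:Add3,r1:Add1,r2:4,r3:Add2
cycle 11: CDB Add3=8; issue ADD r1<-Add3 // r0:8,r1:Add3,r2:4,r3:Add2
cycle 12: CDB Mul2=24; stall // r0:8,r1:Add3,r2:4,r3:Add2
cycle 13: stall // r0:8,r1:Add3,r2:4,r3:Add2
cycle 14: CDB Add1=-22; issue ADD r0<-Add1 // r0:Add1,r1:Add3,r2:4,r3:Add2
cycle 15: stall // r0:Add1,r1:Add3,r2:4,r3:Add2
cycle 16: CDB Add1=16; issue SUB r2<-Add1 // r0:16,r1:Add3,r2:Add1,r3:Add2
cycle 17: CDB Mul1=48 // r0:16,r1:Add3,r2:Add1,r3:Add2
cycle 18: CDB Add1=12 // r0:16,r1:Add3,r2:12,r3:Add2
cycle 19: CDB Add2=70 // r0:16,r1:Add3,r2:12,r3:70
cycle 20: - // r0:16,r1:Add3,r2:12,r3:70
cycle 21: CDB Add3=74 // r0:16,r1:74,r2:12,r3:70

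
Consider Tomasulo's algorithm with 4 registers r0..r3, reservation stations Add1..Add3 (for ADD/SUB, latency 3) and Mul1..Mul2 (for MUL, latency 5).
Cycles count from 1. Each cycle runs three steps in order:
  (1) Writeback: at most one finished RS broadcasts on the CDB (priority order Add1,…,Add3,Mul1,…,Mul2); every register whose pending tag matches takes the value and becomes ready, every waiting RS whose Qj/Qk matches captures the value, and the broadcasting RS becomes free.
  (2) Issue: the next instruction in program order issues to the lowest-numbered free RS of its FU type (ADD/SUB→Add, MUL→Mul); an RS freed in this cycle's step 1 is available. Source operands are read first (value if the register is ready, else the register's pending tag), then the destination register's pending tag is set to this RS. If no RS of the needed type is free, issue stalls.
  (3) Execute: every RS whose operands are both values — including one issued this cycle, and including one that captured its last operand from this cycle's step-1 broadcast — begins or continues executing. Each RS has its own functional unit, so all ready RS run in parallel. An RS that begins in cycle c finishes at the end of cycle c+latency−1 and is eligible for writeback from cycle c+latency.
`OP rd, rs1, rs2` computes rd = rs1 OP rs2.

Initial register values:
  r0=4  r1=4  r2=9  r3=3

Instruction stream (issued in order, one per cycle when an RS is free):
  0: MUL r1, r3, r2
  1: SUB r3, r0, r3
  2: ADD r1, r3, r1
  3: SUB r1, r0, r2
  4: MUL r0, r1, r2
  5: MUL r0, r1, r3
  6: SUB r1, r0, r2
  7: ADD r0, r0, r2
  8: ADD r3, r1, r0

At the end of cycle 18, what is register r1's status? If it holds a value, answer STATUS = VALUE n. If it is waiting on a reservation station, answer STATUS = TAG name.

STATUS = VALUE -14

c1: issue MUL r1<-Mul1 | r0:4,r1:Mul1,r2:9,r3:3
c2: issue SUB r3<-Add1 | r0:4,r1:Mul1,r2:9,r3:Add1
c3: issue ADD r1<-Add2 | r0:4,r1:Add2,r2:9,r3:Add1
c4: issue SUB r1<-Add3 | r0:4,r1:Add3,r2:9,r3:Add1
c5: CDB Add1=1; issue MUL r0<-Mul2 | r0:Mul2,r1:Add3,r2:9,r3:1
c6: CDB Mul1=27; issue MUL r0<-Mul1 | r0:Mul1,r1:Add3,r2:9,r3:1
c7: CDB Add3=-5; issue SUB r1<-Add1 | r0:Mul1,r1:Add1,r2:9,r3:1
c8: issue ADD r0<-Add3 | r0:Add3,r1:Add1,r2:9,r3:1
c9: CDB Add2=28; issue ADD r3<-Add2 | r0:Add3,r1:Add1,r2:9,r3:Add2
c10: - | r0:Add3,r1:Add1,r2:9,r3:Add2
c11: - | r0:Add3,r1:Add1,r2:9,r3:Add2
c12: CDB Mul1=-5 | r0:Add3,r1:Add1,r2:9,r3:Add2
c13: CDB Mul2=-45 | r0:Add3,r1:Add1,r2:9,r3:Add2
c14: - | r0:Add3,r1:Add1,r2:9,r3:Add2
c15: CDB Add1=-14 | r0:Add3,r1:-14,r2:9,r3:Add2
c16: CDB Add3=4 | r0:4,r1:-14,r2:9,r3:Add2
c17: - | r0:4,r1:-14,r2:9,r3:Add2
c18: - | r0:4,r1:-14,r2:9,r3:Add2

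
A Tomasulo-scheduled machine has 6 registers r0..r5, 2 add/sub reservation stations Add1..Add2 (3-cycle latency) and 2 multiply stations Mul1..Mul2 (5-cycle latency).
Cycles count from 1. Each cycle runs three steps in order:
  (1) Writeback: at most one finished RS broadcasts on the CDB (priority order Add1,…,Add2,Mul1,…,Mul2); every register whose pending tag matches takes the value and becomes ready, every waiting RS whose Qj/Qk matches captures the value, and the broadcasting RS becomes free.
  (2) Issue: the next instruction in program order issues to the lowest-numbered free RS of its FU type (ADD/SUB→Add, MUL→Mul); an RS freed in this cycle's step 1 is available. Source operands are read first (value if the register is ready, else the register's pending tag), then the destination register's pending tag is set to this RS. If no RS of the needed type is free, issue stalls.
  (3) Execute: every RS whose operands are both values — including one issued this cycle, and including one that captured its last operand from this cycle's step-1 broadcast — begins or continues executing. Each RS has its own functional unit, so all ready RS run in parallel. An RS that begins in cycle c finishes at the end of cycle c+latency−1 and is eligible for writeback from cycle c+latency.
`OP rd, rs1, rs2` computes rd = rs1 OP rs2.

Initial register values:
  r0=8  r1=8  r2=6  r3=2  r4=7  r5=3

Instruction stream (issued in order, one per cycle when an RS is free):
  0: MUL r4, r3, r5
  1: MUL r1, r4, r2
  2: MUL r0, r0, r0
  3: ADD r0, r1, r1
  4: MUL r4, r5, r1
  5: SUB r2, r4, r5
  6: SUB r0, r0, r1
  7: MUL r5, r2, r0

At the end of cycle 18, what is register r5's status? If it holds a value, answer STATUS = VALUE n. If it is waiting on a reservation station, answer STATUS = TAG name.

STATUS = TAG Mul2

c1: issue MUL r4<-Mul1 | r0:8,r1:8,r2:6,r3:2,r4:Mul1,r5:3
c2: issue MUL r1<-Mul2 | r0:8,r1:Mul2,r2:6,r3:2,r4:Mul1,r5:3
c3: stall | r0:8,r1:Mul2,r2:6,r3:2,r4:Mul1,r5:3
c4: stall | r0:8,r1:Mul2,r2:6,r3:2,r4:Mul1,r5:3
c5: stall | r0:8,r1:Mul2,r2:6,r3:2,r4:Mul1,r5:3
c6: CDB Mul1=6; issue MUL r0<-Mul1 | r0:Mul1,r1:Mul2,r2:6,r3:2,r4:6,r5:3
c7: issue ADD r0<-Add1 | r0:Add1,r1:Mul2,r2:6,r3:2,r4:6,r5:3
c8: stall | r0:Add1,r1:Mul2,r2:6,r3:2,r4:6,r5:3
c9: stall | r0:Add1,r1:Mul2,r2:6,r3:2,r4:6,r5:3
c10: stall | r0:Add1,r1:Mul2,r2:6,r3:2,r4:6,r5:3
c11: CDB Mul1=64; issue MUL r4<-Mul1 | r0:Add1,r1:Mul2,r2:6,r3:2,r4:Mul1,r5:3
c12: CDB Mul2=36; issue SUB r2<-Add2 | r0:Add1,r1:36,r2:Add2,r3:2,r4:Mul1,r5:3
c13: stall | r0:Add1,r1:36,r2:Add2,r3:2,r4:Mul1,r5:3
c14: stall | r0:Add1,r1:36,r2:Add2,r3:2,r4:Mul1,r5:3
c15: CDB Add1=72; issue SUB r0<-Add1 | r0:Add1,r1:36,r2:Add2,r3:2,r4:Mul1,r5:3
c16: issue MUL r5<-Mul2 | r0:Add1,r1:36,r2:Add2,r3:2,r4:Mul1,r5:Mul2
c17: CDB Mul1=108 | r0:Add1,r1:36,r2:Add2,r3:2,r4:108,r5:Mul2
c18: CDB Add1=36 | r0:36,r1:36,r2:Add2,r3:2,r4:108,r5:Mul2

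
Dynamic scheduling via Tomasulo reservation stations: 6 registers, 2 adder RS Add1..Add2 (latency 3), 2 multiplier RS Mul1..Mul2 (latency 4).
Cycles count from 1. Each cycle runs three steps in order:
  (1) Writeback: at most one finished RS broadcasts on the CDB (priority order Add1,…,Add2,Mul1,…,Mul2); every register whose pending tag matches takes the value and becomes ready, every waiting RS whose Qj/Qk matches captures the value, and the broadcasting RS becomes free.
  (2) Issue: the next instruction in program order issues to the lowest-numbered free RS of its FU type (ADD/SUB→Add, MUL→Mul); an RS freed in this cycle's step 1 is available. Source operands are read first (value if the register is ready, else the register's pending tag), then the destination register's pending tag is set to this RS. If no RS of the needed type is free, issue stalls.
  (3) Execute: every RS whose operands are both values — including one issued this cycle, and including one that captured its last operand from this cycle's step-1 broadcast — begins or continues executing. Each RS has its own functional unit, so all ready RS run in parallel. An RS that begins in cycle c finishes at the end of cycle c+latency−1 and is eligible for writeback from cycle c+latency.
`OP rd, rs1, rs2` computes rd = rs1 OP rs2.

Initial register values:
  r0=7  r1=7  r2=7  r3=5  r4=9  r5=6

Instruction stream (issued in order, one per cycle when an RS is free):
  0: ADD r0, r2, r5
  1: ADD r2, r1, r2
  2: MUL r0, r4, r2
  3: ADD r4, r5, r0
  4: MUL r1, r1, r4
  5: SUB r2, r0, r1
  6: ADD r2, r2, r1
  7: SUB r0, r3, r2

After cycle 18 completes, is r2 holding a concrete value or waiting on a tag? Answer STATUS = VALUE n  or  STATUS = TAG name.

STATUS = TAG Add1

c1: issue ADD r0<-Add1 | r0:Add1,r1:7,r2:7,r3:5,r4:9,r5:6
c2: issue ADD r2<-Add2 | r0:Add1,r1:7,r2:Add2,r3:5,r4:9,r5:6
c3: issue MUL r0<-Mul1 | r0:Mul1,r1:7,r2:Add2,r3:5,r4:9,r5:6
c4: CDB Add1=13; issue ADD r4<-Add1 | r0:Mul1,r1:7,r2:Add2,r3:5,r4:Add1,r5:6
c5: CDB Add2=14; issue MUL r1<-Mul2 | r0:Mul1,r1:Mul2,r2:14,r3:5,r4:Add1,r5:6
c6: issue SUB r2<-Add2 | r0:Mul1,r1:Mul2,r2:Add2,r3:5,r4:Add1,r5:6
c7: stall | r0:Mul1,r1:Mul2,r2:Add2,r3:5,r4:Add1,r5:6
c8: stall | r0:Mul1,r1:Mul2,r2:Add2,r3:5,r4:Add1,r5:6
c9: CDB Mul1=126; stall | r0:126,r1:Mul2,r2:Add2,r3:5,r4:Add1,r5:6
c10: stall | r0:126,r1:Mul2,r2:Add2,r3:5,r4:Add1,r5:6
c11: stall | r0:126,r1:Mul2,r2:Add2,r3:5,r4:Add1,r5:6
c12: CDB Add1=132; issue ADD r2<-Add1 | r0:126,r1:Mul2,r2:Add1,r3:5,r4:132,r5:6
c13: stall | r0:126,r1:Mul2,r2:Add1,r3:5,r4:132,r5:6
c14: stall | r0:126,r1:Mul2,r2:Add1,r3:5,r4:132,r5:6
c15: stall | r0:126,r1:Mul2,r2:Add1,r3:5,r4:132,r5:6
c16: CDB Mul2=924; stall | r0:126,r1:924,r2:Add1,r3:5,r4:132,r5:6
c17: stall | r0:126,r1:924,r2:Add1,r3:5,r4:132,r5:6
c18: stall | r0:126,r1:924,r2:Add1,r3:5,r4:132,r5:6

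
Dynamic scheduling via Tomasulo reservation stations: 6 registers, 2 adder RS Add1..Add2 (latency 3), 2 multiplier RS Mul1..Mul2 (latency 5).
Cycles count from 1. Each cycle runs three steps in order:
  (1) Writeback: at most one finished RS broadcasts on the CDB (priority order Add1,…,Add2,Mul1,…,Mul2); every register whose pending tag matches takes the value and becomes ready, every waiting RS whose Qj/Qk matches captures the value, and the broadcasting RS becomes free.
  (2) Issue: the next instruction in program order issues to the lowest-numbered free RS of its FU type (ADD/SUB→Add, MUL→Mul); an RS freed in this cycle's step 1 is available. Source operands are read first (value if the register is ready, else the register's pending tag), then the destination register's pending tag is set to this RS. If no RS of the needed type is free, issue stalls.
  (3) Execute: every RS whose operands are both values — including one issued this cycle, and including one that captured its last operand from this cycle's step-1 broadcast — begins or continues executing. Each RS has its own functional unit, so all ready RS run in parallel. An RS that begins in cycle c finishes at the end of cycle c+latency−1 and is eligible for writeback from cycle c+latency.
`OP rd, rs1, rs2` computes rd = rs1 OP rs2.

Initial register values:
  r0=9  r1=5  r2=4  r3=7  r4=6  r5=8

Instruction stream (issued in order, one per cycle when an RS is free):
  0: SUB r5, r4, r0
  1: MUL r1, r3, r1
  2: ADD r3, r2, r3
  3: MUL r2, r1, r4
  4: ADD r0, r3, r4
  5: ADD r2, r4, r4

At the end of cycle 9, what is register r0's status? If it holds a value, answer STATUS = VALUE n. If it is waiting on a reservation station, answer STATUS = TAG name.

STATUS = VALUE 17

  c1: issue SUB r5<-Add1  regs: r0:9,r1:5,r2:4,r3:7,r4:6,r5:Add1
  c2: issue MUL r1<-Mul1  regs: r0:9,r1:Mul1,r2:4,r3:7,r4:6,r5:Add1
  c3: issue ADD r3<-Add2  regs: r0:9,r1:Mul1,r2:4,r3:Add2,r4:6,r5:Add1
  c4: CDB Add1=-3; issue MUL r2<-Mul2  regs: r0:9,r1:Mul1,r2:Mul2,r3:Add2,r4:6,r5:-3
  c5: issue ADD r0<-Add1  regs: r0:Add1,r1:Mul1,r2:Mul2,r3:Add2,r4:6,r5:-3
  c6: CDB Add2=11; issue ADD r2<-Add2  regs: r0:Add1,r1:Mul1,r2:Add2,r3:11,r4:6,r5:-3
  c7: CDB Mul1=35  regs: r0:Add1,r1:35,r2:Add2,r3:11,r4:6,r5:-3
  c8: -  regs: r0:Add1,r1:35,r2:Add2,r3:11,r4:6,r5:-3
  c9: CDB Add1=17  regs: r0:17,r1:35,r2:Add2,r3:11,r4:6,r5:-3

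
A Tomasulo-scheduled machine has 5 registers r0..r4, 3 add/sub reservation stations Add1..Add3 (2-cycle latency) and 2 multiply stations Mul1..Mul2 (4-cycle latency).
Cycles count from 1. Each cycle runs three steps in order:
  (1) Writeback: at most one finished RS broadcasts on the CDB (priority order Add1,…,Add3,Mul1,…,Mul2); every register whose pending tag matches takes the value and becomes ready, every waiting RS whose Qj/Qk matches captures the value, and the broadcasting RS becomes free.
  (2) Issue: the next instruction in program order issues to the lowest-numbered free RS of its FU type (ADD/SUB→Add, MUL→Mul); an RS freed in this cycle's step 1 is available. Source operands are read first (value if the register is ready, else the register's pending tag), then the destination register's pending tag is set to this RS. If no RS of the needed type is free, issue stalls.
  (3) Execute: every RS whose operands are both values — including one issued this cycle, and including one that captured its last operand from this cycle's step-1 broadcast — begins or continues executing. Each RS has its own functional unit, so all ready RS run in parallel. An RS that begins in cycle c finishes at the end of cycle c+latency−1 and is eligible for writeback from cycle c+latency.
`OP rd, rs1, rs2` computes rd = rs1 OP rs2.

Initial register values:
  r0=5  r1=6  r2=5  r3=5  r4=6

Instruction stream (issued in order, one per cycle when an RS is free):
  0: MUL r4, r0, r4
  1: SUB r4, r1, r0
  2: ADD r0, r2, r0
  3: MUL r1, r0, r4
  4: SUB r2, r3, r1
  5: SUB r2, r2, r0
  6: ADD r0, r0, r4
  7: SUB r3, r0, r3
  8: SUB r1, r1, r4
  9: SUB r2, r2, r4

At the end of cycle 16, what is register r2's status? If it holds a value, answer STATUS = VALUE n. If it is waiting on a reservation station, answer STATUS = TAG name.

cycle 1: issue MUL r4<-Mul1 // r0:5,r1:6,r2:5,r3:5,r4:Mul1
cycle 2: issue SUB r4<-Add1 // r0:5,r1:6,r2:5,r3:5,r4:Add1
cycle 3: issue ADD r0<-Add2 // r0:Add2,r1:6,r2:5,r3:5,r4:Add1
cycle 4: CDB Add1=1; issue MUL r1<-Mul2 // r0:Add2,r1:Mul2,r2:5,r3:5,r4:1
cycle 5: CDB Add2=10; issue SUB r2<-Add1 // r0:10,r1:Mul2,r2:Add1,r3:5,r4:1
cycle 6: CDB Mul1=30; issue SUB r2<-Add2 // r0:10,r1:Mul2,r2:Add2,r3:5,r4:1
cycle 7: issue ADD r0<-Add3 // r0:Add3,r1:Mul2,r2:Add2,r3:5,r4:1
cycle 8: stall // r0:Add3,r1:Mul2,r2:Add2,r3:5,r4:1
cycle 9: CDB Add3=11; issue SUB r3<-Add3 // r0:11,r1:Mul2,r2:Add2,r3:Add3,r4:1
cycle 10: CDB Mul2=10; stall // r0:11,r1:10,r2:Add2,r3:Add3,r4:1
cycle 11: CDB Add3=6; issue SUB r1<-Add3 // r0:11,r1:Add3,r2:Add2,r3:6,r4:1
cycle 12: CDB Add1=-5; issue SUB r2<-Add1 // r0:11,r1:Add3,r2:Add1,r3:6,r4:1
cycle 13: CDB Add3=9 // r0:11,r1:9,r2:Add1,r3:6,r4:1
cycle 14: CDB Add2=-15 // r0:11,r1:9,r2:Add1,r3:6,r4:1
cycle 15: - // r0:11,r1:9,r2:Add1,r3:6,r4:1
cycle 16: CDB Add1=-16 // r0:11,r1:9,r2:-16,r3:6,r4:1

STATUS = VALUE -16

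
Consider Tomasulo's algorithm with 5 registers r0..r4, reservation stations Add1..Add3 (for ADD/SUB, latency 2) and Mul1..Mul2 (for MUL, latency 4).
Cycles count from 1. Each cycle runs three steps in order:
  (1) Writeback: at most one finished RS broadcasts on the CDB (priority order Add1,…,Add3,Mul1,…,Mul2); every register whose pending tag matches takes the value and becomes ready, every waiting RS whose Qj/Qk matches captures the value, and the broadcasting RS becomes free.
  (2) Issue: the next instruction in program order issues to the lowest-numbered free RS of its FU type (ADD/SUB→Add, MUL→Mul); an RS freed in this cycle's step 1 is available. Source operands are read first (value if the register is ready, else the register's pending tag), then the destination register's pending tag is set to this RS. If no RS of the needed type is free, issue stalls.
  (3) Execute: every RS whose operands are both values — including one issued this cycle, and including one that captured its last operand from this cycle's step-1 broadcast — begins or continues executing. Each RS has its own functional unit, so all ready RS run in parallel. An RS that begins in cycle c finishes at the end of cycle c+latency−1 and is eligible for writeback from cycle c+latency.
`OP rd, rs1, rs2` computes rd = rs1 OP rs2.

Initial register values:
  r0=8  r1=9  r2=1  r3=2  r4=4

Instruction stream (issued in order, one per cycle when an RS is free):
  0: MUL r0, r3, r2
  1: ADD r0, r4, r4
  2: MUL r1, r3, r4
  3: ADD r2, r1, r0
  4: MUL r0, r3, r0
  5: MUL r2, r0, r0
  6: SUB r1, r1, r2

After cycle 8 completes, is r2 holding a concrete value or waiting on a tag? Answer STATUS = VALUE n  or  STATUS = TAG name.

  c1: issue MUL r0<-Mul1  regs: r0:Mul1,r1:9,r2:1,r3:2,r4:4
  c2: issue ADD r0<-Add1  regs: r0:Add1,r1:9,r2:1,r3:2,r4:4
  c3: issue MUL r1<-Mul2  regs: r0:Add1,r1:Mul2,r2:1,r3:2,r4:4
  c4: CDB Add1=8; issue ADD r2<-Add1  regs: r0:8,r1:Mul2,r2:Add1,r3:2,r4:4
  c5: CDB Mul1=2; issue MUL r0<-Mul1  regs: r0:Mul1,r1:Mul2,r2:Add1,r3:2,r4:4
  c6: stall  regs: r0:Mul1,r1:Mul2,r2:Add1,r3:2,r4:4
  c7: CDB Mul2=8; issue MUL r2<-Mul2  regs: r0:Mul1,r1:8,r2:Mul2,r3:2,r4:4
  c8: issue SUB r1<-Add2  regs: r0:Mul1,r1:Add2,r2:Mul2,r3:2,r4:4

STATUS = TAG Mul2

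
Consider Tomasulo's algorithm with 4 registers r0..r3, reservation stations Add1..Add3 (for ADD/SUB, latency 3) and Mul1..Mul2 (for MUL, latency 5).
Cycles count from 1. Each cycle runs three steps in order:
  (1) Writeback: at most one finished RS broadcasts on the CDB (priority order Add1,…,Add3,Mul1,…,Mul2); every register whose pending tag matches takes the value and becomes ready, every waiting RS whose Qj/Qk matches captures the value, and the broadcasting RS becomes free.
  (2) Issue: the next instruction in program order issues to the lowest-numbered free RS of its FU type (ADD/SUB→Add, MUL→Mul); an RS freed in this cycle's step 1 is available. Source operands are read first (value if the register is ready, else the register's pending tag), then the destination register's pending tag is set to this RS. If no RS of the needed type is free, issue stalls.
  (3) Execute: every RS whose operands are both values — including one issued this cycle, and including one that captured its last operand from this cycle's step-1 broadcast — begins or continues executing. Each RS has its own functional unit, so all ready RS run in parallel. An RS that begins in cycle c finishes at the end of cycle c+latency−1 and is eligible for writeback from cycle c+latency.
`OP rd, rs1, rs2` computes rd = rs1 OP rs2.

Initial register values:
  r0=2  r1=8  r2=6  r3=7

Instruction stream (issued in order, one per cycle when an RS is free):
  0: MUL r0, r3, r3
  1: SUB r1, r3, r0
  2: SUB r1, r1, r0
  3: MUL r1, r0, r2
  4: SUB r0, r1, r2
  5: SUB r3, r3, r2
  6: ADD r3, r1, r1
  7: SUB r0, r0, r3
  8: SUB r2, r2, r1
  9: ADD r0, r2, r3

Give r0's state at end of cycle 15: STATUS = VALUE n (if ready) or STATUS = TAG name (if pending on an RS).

cycle 1: issue MUL r0<-Mul1 // r0:Mul1,r1:8,r2:6,r3:7
cycle 2: issue SUB r1<-Add1 // r0:Mul1,r1:Add1,r2:6,r3:7
cycle 3: issue SUB r1<-Add2 // r0:Mul1,r1:Add2,r2:6,r3:7
cycle 4: issue MUL r1<-Mul2 // r0:Mul1,r1:Mul2,r2:6,r3:7
cycle 5: issue SUB r0<-Add3 // r0:Add3,r1:Mul2,r2:6,r3:7
cycle 6: CDB Mul1=49; stall // r0:Add3,r1:Mul2,r2:6,r3:7
cycle 7: stall // r0:Add3,r1:Mul2,r2:6,r3:7
cycle 8: stall // r0:Add3,r1:Mul2,r2:6,r3:7
cycle 9: CDB Add1=-42; issue SUB r3<-Add1 // r0:Add3,r1:Mul2,r2:6,r3:Add1
cycle 10: stall // r0:Add3,r1:Mul2,r2:6,r3:Add1
cycle 11: CDB Mul2=294; stall // r0:Add3,r1:294,r2:6,r3:Add1
cycle 12: CDB Add1=1; issue ADD r3<-Add1 // r0:Add3,r1:294,r2:6,r3:Add1
cycle 13: CDB Add2=-91; issue SUB r0<-Add2 // r0:Add2,r1:294,r2:6,r3:Add1
cycle 14: CDB Add3=288; issue SUB r2<-Add3 // r0:Add2,r1:294,r2:Add3,r3:Add1
cycle 15: CDB Add1=588; issue ADD r0<-Add1 // r0:Add1,r1:294,r2:Add3,r3:588

STATUS = TAG Add1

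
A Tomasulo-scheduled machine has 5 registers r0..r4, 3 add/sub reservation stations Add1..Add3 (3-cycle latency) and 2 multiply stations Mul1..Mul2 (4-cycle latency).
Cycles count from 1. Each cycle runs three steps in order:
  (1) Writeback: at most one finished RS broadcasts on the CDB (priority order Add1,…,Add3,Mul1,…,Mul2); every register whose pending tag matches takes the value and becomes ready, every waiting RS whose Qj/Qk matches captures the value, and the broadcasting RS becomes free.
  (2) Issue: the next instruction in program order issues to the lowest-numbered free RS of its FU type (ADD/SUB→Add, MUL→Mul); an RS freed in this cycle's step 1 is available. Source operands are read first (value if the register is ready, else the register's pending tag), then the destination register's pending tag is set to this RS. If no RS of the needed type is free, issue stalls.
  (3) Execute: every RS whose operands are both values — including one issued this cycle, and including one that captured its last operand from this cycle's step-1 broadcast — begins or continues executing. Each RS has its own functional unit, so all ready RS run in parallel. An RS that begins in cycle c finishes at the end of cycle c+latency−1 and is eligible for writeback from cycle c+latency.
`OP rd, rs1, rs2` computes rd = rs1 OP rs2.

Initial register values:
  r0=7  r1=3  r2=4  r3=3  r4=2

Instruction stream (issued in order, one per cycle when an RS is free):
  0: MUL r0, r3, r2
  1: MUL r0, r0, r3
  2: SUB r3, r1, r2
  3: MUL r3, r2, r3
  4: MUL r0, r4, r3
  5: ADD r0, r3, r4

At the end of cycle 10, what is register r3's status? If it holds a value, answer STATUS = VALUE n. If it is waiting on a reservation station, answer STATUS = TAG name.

  c1: issue MUL r0<-Mul1  regs: r0:Mul1,r1:3,r2:4,r3:3,r4:2
  c2: issue MUL r0<-Mul2  regs: r0:Mul2,r1:3,r2:4,r3:3,r4:2
  c3: issue SUB r3<-Add1  regs: r0:Mul2,r1:3,r2:4,r3:Add1,r4:2
  c4: stall  regs: r0:Mul2,r1:3,r2:4,r3:Add1,r4:2
  c5: CDB Mul1=12; issue MUL r3<-Mul1  regs: r0:Mul2,r1:3,r2:4,r3:Mul1,r4:2
  c6: CDB Add1=-1; stall  regs: r0:Mul2,r1:3,r2:4,r3:Mul1,r4:2
  c7: stall  regs: r0:Mul2,r1:3,r2:4,r3:Mul1,r4:2
  c8: stall  regs: r0:Mul2,r1:3,r2:4,r3:Mul1,r4:2
  c9: CDB Mul2=36; issue MUL r0<-Mul2  regs: r0:Mul2,r1:3,r2:4,r3:Mul1,r4:2
  c10: CDB Mul1=-4; issue ADD r0<-Add1  regs: r0:Add1,r1:3,r2:4,r3:-4,r4:2

STATUS = VALUE -4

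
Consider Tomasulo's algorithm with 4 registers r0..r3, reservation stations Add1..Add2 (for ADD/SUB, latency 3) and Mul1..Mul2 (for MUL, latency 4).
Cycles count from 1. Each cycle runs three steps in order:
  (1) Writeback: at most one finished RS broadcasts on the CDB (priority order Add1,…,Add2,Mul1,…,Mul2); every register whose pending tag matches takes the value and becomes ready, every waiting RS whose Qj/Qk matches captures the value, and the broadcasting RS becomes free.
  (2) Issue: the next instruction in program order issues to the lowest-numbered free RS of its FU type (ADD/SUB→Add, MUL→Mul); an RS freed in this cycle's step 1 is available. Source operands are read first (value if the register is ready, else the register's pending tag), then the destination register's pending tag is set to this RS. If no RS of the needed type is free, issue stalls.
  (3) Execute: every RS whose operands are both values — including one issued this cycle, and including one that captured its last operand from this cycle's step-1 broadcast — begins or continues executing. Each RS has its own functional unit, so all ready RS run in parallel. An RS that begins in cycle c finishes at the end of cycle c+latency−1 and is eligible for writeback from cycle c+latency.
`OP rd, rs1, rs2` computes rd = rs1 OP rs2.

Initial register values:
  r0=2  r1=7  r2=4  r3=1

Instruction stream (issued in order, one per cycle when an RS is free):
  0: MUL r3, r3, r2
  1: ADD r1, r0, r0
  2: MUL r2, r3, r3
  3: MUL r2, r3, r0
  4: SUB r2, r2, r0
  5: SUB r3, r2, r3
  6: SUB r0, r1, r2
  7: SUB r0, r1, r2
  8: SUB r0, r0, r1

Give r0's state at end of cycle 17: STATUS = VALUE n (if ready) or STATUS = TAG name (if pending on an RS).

cycle 1: issue MUL r3<-Mul1 // r0:2,r1:7,r2:4,r3:Mul1
cycle 2: issue ADD r1<-Add1 // r0:2,r1:Add1,r2:4,r3:Mul1
cycle 3: issue MUL r2<-Mul2 // r0:2,r1:Add1,r2:Mul2,r3:Mul1
cycle 4: stall // r0:2,r1:Add1,r2:Mul2,r3:Mul1
cycle 5: CDB Add1=4; stall // r0:2,r1:4,r2:Mul2,r3:Mul1
cycle 6: CDB Mul1=4; issue MUL r2<-Mul1 // r0:2,r1:4,r2:Mul1,r3:4
cycle 7: issue SUB r2<-Add1 // r0:2,r1:4,r2:Add1,r3:4
cycle 8: issue SUB r3<-Add2 // r0:2,r1:4,r2:Add1,r3:Add2
cycle 9: stall // r0:2,r1:4,r2:Add1,r3:Add2
cycle 10: CDB Mul1=8; stall // r0:2,r1:4,r2:Add1,r3:Add2
cycle 11: CDB Mul2=16; stall // r0:2,r1:4,r2:Add1,r3:Add2
cycle 12: stall // r0:2,r1:4,r2:Add1,r3:Add2
cycle 13: CDB Add1=6; issue SUB r0<-Add1 // r0:Add1,r1:4,r2:6,r3:Add2
cycle 14: stall // r0:Add1,r1:4,r2:6,r3:Add2
cycle 15: stall // r0:Add1,r1:4,r2:6,r3:Add2
cycle 16: CDB Add1=-2; issue SUB r0<-Add1 // r0:Add1,r1:4,r2:6,r3:Add2
cycle 17: CDB Add2=2; issue SUB r0<-Add2 // r0:Add2,r1:4,r2:6,r3:2

STATUS = TAG Add2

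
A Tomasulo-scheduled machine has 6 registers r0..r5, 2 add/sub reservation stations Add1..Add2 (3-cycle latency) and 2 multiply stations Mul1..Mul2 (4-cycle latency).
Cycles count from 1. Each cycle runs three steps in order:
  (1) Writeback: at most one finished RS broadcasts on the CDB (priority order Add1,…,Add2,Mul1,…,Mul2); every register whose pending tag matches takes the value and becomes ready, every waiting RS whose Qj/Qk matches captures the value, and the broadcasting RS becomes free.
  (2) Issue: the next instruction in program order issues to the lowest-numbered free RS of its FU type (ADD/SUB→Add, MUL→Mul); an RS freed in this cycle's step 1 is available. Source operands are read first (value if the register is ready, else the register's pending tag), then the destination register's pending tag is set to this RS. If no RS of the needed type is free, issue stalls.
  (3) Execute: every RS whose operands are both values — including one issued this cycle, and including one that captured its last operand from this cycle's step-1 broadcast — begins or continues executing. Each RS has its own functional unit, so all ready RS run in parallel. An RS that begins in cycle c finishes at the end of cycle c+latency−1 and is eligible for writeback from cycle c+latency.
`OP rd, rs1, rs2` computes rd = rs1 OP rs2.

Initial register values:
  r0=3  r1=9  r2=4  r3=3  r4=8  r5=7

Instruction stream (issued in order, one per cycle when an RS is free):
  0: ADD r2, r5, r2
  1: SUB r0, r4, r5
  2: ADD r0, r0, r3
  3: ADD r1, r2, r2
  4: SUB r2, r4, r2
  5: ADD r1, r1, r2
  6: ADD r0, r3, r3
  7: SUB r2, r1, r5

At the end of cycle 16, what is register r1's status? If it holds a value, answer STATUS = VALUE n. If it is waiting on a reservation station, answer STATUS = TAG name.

cycle 1: issue ADD r2<-Add1 // r0:3,r1:9,r2:Add1,r3:3,r4:8,r5:7
cycle 2: issue SUB r0<-Add2 // r0:Add2,r1:9,r2:Add1,r3:3,r4:8,r5:7
cycle 3: stall // r0:Add2,r1:9,r2:Add1,r3:3,r4:8,r5:7
cycle 4: CDB Add1=11; issue ADD r0<-Add1 // r0:Add1,r1:9,r2:11,r3:3,r4:8,r5:7
cycle 5: CDB Add2=1; issue ADD r1<-Add2 // r0:Add1,r1:Add2,r2:11,r3:3,r4:8,r5:7
cycle 6: stall // r0:Add1,r1:Add2,r2:11,r3:3,r4:8,r5:7
cycle 7: stall // r0:Add1,r1:Add2,r2:11,r3:3,r4:8,r5:7
cycle 8: CDB Add1=4; issue SUB r2<-Add1 // r0:4,r1:Add2,r2:Add1,r3:3,r4:8,r5:7
cycle 9: CDB Add2=22; issue ADD r1<-Add2 // r0:4,r1:Add2,r2:Add1,r3:3,r4:8,r5:7
cycle 10: stall // r0:4,r1:Add2,r2:Add1,r3:3,r4:8,r5:7
cycle 11: CDB Add1=-3; issue ADD r0<-Add1 // r0:Add1,r1:Add2,r2:-3,r3:3,r4:8,r5:7
cycle 12: stall // r0:Add1,r1:Add2,r2:-3,r3:3,r4:8,r5:7
cycle 13: stall // r0:Add1,r1:Add2,r2:-3,r3:3,r4:8,r5:7
cycle 14: CDB Add1=6; issue SUB r2<-Add1 // r0:6,r1:Add2,r2:Add1,r3:3,r4:8,r5:7
cycle 15: CDB Add2=19 // r0:6,r1:19,r2:Add1,r3:3,r4:8,r5:7
cycle 16: - // r0:6,r1:19,r2:Add1,r3:3,r4:8,r5:7

STATUS = VALUE 19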